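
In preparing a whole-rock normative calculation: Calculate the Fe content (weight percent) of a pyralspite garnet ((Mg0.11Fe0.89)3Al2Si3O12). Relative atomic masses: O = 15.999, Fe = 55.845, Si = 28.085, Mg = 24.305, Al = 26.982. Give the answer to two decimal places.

Formula mass = 0.33*24.305 + 2.67*55.845 + 2*26.982 + 3*28.085 + 12*15.999 = 487.334 g/mol, of which 149.106 g is Fe.
So Fe makes up 149.106/487.334 = 0.3060 of the mass, i.e. 30.60%.

30.60 weight percent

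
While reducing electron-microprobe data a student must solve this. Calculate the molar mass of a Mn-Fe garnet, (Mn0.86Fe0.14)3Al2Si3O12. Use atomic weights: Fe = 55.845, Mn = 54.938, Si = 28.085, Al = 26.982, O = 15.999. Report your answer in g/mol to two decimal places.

495.40 g/mol

M = 2.58(54.938) + 0.42(55.845) + 2(26.982) + 3(28.085) + 12(15.999)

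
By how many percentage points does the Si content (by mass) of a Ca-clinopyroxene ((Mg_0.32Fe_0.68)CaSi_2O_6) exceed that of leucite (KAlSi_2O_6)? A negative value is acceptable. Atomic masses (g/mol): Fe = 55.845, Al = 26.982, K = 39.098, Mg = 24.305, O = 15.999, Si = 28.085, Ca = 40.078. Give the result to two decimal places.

M((Mg_0.32Fe_0.68)CaSi_2O_6) = 237.994 g/mol, so wt% Si = 56.170/237.994 × 100 = 23.60%.
M(KAlSi_2O_6) = 218.244 g/mol, so wt% Si = 56.170/218.244 × 100 = 25.74%.
23.60 − 25.74 = -2.14 pp.

-2.14 percentage points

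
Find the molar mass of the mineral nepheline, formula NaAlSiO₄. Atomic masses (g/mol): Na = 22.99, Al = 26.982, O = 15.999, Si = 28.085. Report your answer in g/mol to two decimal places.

The formula mass is the sum 1*22.99 + 1*26.982 + 1*28.085 + 4*15.999.

142.05 g/mol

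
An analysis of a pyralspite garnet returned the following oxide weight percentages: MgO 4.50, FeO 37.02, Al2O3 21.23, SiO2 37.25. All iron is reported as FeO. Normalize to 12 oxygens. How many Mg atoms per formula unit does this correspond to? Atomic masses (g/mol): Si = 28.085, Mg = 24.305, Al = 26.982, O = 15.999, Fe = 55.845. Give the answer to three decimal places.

MgO (M=40.304): mol = 0.11165; Mg = 0.11165, O = 0.11165.
FeO (M=71.844): mol = 0.51528; Fe = 0.51528, O = 0.51528.
Al2O3 (M=101.961): mol = 0.20822; Al = 0.41644, O = 0.62466.
SiO2 (M=60.083): mol = 0.61998; Si = 0.61998, O = 1.23996.
ΣO = 2.49155; factor = 12/ΣO = 4.81628.
Mg apfu = 0.11165 × 4.81628 = 0.538.

0.538 Mg apfu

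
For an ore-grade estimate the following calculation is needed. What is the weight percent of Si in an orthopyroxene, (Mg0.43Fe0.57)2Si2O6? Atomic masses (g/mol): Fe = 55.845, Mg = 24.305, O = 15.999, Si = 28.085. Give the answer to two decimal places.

Formula mass = 0.86·24.305 + 1.14·55.845 + 2·28.085 + 6·15.999 = 236.730 g/mol, of which 56.170 g is Si.
So Si makes up 56.170/236.730 = 0.2373 of the mass, i.e. 23.73%.

23.73 mass %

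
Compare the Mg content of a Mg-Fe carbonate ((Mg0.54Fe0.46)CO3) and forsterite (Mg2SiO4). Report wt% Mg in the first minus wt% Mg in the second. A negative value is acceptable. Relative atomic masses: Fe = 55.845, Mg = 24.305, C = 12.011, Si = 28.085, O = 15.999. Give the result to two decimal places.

-21.27 percentage points

Mg in (Mg0.54Fe0.46)CO3: molar mass 98.821 g/mol; 0.54×24.305 = 13.125 g → 13.28 wt%.
Mg in Mg2SiO4: molar mass 140.691 g/mol; 2×24.305 = 48.610 g → 34.55 wt%.
Difference = 13.28 − 34.55 = -21.27 percentage points.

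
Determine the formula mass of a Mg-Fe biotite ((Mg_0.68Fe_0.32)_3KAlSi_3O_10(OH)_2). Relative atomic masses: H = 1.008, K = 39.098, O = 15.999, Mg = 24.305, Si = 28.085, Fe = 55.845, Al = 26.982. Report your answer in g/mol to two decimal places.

The formula mass is the sum 2.04(24.305) + 0.96(55.845) + 1(39.098) + 1(26.982) + 3(28.085) + 12(15.999) + 2(1.008).

447.53 g/mol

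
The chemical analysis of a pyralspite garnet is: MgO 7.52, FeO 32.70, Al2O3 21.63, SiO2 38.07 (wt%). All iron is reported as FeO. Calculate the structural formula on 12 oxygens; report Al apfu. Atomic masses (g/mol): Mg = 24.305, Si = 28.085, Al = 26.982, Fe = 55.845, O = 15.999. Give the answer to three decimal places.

MgO (M=40.304): mol = 0.18658; Mg = 0.18658, O = 0.18658.
FeO (M=71.844): mol = 0.45515; Fe = 0.45515, O = 0.45515.
Al2O3 (M=101.961): mol = 0.21214; Al = 0.42428, O = 0.63642.
SiO2 (M=60.083): mol = 0.63362; Si = 0.63362, O = 1.26724.
ΣO = 2.54539; factor = 12/ΣO = 4.71441.
Al apfu = 0.42428 × 4.71441 = 2.000.

2.000 Al apfu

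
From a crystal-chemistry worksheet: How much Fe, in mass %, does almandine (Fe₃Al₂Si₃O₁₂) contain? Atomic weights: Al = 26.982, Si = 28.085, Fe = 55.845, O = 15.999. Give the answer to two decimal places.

Molar mass of Fe₃Al₂Si₃O₁₂: 3·55.845 + 2·26.982 + 3·28.085 + 12·15.999 = 497.742 g/mol.
Mass of Fe per formula unit: 3 × 55.845 = 167.535 g.
Weight fraction Fe = 167.535 / 497.742 = 0.3366.

33.66 mass %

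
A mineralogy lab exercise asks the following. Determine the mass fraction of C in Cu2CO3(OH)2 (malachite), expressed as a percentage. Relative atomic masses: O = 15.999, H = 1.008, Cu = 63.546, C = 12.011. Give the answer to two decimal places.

Formula mass = 2*63.546 + 1*12.011 + 5*15.999 + 2*1.008 = 221.114 g/mol, of which 12.011 g is C.
So C makes up 12.011/221.114 = 0.0543 of the mass, i.e. 5.43%.

5.43 mass %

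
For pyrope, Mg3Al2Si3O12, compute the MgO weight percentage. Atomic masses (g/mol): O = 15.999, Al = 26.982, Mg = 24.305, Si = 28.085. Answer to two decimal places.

29.99 wt%

Molar mass of Mg3Al2Si3O12 = 3*24.305 + 2*26.982 + 3*28.085 + 12*15.999 = 403.122 g/mol.
Each formula unit contains 3 Mg, equivalent to 3/1 = 3.0000 mol MgO.
M(MgO) = 1×24.305 + 1×15.999 = 40.304 g/mol.
Mass of MgO per formula unit = 3.0000 × 40.304 = 120.912 g.
MgO wt% = 120.912 / 403.122 × 100 = 29.99%.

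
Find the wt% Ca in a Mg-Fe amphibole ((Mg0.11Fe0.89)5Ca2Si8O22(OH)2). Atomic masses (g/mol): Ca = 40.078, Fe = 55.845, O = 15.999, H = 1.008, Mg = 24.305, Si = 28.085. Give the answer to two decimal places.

M((Mg0.11Fe0.89)5Ca2Si8O22(OH)2) = 952.706 g/mol.
Ca contributes 2 × 40.078 = 80.156 g per mole.
80.156/952.706 = 0.0841 → 8.41%.

8.41 mass %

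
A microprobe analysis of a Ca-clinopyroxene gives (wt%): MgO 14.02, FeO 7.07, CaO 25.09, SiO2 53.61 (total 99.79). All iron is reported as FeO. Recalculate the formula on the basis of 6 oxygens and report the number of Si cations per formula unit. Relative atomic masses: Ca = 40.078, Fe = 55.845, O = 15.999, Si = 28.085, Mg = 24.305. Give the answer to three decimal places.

MgO: 14.02/40.304 = 0.34786 mol → 0.34786 mol Mg, 0.34786 mol O.
FeO: 7.07/71.844 = 0.09841 mol → 0.09841 mol Fe, 0.09841 mol O.
CaO: 25.09/56.077 = 0.44742 mol → 0.44742 mol Ca, 0.44742 mol O.
SiO2: 53.61/60.083 = 0.89227 mol → 0.89227 mol Si, 1.78454 mol O.
Total oxygen = 2.67823 mol. Normalization factor = 6/2.67823 = 2.24029.
Si per 6 O = 0.89227 × 2.24029 = 1.999.

1.999 Si apfu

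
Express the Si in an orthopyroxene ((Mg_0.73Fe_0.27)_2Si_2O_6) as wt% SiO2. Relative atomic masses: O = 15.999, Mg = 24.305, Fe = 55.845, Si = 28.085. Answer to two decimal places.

Formula mass = 217.806 g/mol.
2 Si → 2.0000 mol SiO2 per formula unit; M(SiO2) = 60.083, so SiO2 mass = 120.166 g.
120.166/217.806 × 100 = 55.17 wt%.

55.17 wt%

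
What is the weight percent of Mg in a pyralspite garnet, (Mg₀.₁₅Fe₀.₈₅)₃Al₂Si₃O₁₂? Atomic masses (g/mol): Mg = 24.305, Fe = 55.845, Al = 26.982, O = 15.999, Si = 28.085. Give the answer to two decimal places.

Formula mass = 0.45×24.305 + 2.55×55.845 + 2×26.982 + 3×28.085 + 12×15.999 = 483.549 g/mol, of which 10.937 g is Mg.
So Mg makes up 10.937/483.549 = 0.0226 of the mass, i.e. 2.26%.

2.26 wt%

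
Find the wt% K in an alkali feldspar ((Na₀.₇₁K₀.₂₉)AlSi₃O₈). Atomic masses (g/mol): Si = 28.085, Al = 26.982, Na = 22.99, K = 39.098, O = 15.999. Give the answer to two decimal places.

M((Na₀.₇₁K₀.₂₉)AlSi₃O₈) = 266.890 g/mol.
K contributes 0.29 × 39.098 = 11.338 g per mole.
11.338/266.890 = 0.0425 → 4.25%.

4.25 wt%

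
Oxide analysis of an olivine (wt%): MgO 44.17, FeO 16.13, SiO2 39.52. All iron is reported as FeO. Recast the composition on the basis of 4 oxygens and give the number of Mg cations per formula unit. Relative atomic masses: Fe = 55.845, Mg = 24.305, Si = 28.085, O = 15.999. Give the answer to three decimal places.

1.663 Mg apfu

MgO (M=40.304): mol = 1.09592; Mg = 1.09592, O = 1.09592.
FeO (M=71.844): mol = 0.22451; Fe = 0.22451, O = 0.22451.
SiO2 (M=60.083): mol = 0.65776; Si = 0.65776, O = 1.31552.
ΣO = 2.63595; factor = 4/ΣO = 1.51748.
Mg apfu = 1.09592 × 1.51748 = 1.663.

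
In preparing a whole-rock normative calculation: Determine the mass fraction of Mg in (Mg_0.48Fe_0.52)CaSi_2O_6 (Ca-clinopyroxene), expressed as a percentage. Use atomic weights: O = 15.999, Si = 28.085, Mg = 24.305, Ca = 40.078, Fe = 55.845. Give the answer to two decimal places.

5.01 mass %

Molar mass of (Mg_0.48Fe_0.52)CaSi_2O_6: 0.48*24.305 + 0.52*55.845 + 1*40.078 + 2*28.085 + 6*15.999 = 232.948 g/mol.
Mass of Mg per formula unit: 0.48 × 24.305 = 11.666 g.
Weight fraction Mg = 11.666 / 232.948 = 0.0501.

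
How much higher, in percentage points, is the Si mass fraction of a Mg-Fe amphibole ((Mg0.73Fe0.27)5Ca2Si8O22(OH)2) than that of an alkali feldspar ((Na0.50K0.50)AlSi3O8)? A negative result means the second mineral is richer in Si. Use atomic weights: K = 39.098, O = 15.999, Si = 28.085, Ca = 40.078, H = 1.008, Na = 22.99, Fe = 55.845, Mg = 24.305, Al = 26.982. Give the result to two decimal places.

Si in (Mg0.73Fe0.27)5Ca2Si8O22(OH)2: molar mass 854.932 g/mol; 8×28.085 = 224.680 g → 26.28 wt%.
Si in (Na0.50K0.50)AlSi3O8: molar mass 270.273 g/mol; 3×28.085 = 84.255 g → 31.17 wt%.
Difference = 26.28 − 31.17 = -4.89 percentage points.

-4.89 percentage points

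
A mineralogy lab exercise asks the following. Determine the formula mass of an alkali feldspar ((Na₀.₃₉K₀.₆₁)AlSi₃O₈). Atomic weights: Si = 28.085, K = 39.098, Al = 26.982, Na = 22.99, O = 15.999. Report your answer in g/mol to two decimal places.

The formula mass is the sum 0.39(22.99) + 0.61(39.098) + 1(26.982) + 3(28.085) + 8(15.999).

272.04 g/mol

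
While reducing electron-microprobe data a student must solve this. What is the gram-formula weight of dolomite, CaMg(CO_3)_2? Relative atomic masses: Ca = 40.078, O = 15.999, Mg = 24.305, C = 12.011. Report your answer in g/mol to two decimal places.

The formula mass is the sum 1×40.078 + 1×24.305 + 2×12.011 + 6×15.999.

184.40 g/mol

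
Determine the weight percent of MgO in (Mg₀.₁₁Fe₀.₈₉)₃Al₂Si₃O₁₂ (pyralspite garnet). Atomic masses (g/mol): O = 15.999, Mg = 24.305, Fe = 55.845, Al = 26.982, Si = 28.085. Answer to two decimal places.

2.73 wt%

M((Mg₀.₁₁Fe₀.₈₉)₃Al₂Si₃O₁₂) = 487.334 g/mol; M(MgO) = 40.304 g/mol.
Moles MgO per formula unit = 0.33 Mg ÷ 1 = 0.3300.
MgO fraction = (0.3300 × 40.304) / 487.334 = 13.300/487.334 = 0.0273.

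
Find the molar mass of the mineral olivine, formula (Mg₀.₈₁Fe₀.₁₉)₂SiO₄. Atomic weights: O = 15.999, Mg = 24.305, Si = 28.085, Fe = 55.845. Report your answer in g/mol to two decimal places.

Mg: 1.62 × 24.305 = 39.3741
Fe: 0.38 × 55.845 = 21.2211
Si: 1 × 28.085 = 28.0850
O: 4 × 15.999 = 63.9960
Summing the contributions gives the formula mass.

152.68 g/mol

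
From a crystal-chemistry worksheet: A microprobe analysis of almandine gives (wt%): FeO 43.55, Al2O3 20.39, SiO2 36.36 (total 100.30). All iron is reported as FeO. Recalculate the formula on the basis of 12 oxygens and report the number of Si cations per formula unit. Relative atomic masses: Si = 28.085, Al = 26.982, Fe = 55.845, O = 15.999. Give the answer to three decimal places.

3.005 Si apfu

FeO: 43.55/71.844 = 0.60617 mol → 0.60617 mol Fe, 0.60617 mol O.
Al2O3: 20.39/101.961 = 0.19998 mol → 0.39996 mol Al, 0.59994 mol O.
SiO2: 36.36/60.083 = 0.60516 mol → 0.60516 mol Si, 1.21032 mol O.
Total oxygen = 2.41643 mol. Normalization factor = 12/2.41643 = 4.96600.
Si per 12 O = 0.60516 × 4.96600 = 3.005.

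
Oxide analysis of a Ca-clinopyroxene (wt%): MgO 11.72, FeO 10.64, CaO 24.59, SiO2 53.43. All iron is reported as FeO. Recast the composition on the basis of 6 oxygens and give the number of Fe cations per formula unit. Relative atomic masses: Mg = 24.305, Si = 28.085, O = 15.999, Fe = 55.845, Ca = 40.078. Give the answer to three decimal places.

0.335 Fe apfu

11.72 wt% MgO ÷ 40.304 g/mol = 0.29079 mol, giving 0.29079 Mg and 0.29079 O.
10.64 wt% FeO ÷ 71.844 g/mol = 0.14810 mol, giving 0.14810 Fe and 0.14810 O.
24.59 wt% CaO ÷ 56.077 g/mol = 0.43850 mol, giving 0.43850 Ca and 0.43850 O.
53.43 wt% SiO2 ÷ 60.083 g/mol = 0.88927 mol, giving 0.88927 Si and 1.77854 O.
Oxygen sums to 2.65593; scaling by 6/2.65593 = 2.25910 puts the formula on 6 O.
Fe: 0.14810 × 2.25910 = 0.335 atoms per formula unit.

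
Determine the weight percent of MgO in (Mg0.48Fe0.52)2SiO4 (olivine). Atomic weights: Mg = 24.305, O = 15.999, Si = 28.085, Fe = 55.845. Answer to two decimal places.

22.30 wt%

Molar mass of (Mg0.48Fe0.52)2SiO4 = 0.96*24.305 + 1.04*55.845 + 1*28.085 + 4*15.999 = 173.493 g/mol.
Each formula unit contains 0.96 Mg, equivalent to 0.96/1 = 0.9600 mol MgO.
M(MgO) = 1×24.305 + 1×15.999 = 40.304 g/mol.
Mass of MgO per formula unit = 0.9600 × 40.304 = 38.692 g.
MgO wt% = 38.692 / 173.493 × 100 = 22.30%.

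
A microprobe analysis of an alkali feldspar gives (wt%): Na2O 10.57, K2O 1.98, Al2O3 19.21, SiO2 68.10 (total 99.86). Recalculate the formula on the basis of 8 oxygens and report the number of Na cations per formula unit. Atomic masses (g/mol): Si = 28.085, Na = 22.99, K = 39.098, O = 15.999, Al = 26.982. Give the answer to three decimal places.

Na2O: 10.57/61.979 = 0.17054 mol → 0.34108 mol Na, 0.17054 mol O.
K2O: 1.98/94.195 = 0.02102 mol → 0.04204 mol K, 0.02102 mol O.
Al2O3: 19.21/101.961 = 0.18841 mol → 0.37682 mol Al, 0.56523 mol O.
SiO2: 68.10/60.083 = 1.13343 mol → 1.13343 mol Si, 2.26686 mol O.
Total oxygen = 3.02365 mol. Normalization factor = 8/3.02365 = 2.64581.
Na per 8 O = 0.34108 × 2.64581 = 0.902.

0.902 Na apfu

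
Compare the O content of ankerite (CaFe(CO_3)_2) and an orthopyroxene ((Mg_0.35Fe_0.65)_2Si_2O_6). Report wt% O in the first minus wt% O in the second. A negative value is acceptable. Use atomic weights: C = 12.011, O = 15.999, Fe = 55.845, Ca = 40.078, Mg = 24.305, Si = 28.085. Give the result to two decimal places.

First mineral: 95.994 g O in 215.939 g formula = 44.45 wt% O.
Second mineral: 95.994 g O in 241.776 g formula = 39.70 wt% O.
44.45% − 39.70% gives a difference of 4.75 percentage points.

4.75 percentage points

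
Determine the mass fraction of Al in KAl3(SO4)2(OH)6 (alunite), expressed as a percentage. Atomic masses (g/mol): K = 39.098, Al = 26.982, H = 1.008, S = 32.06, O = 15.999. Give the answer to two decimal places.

M(KAl3(SO4)2(OH)6) = 414.198 g/mol.
Al contributes 3 × 26.982 = 80.946 g per mole.
80.946/414.198 = 0.1954 → 19.54%.

19.54 mass %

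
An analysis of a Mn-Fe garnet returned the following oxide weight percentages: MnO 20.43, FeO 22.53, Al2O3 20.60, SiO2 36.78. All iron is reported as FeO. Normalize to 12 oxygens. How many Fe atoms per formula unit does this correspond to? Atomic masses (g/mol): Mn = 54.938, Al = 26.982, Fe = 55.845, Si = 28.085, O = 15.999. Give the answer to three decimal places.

MnO: 20.43/70.937 = 0.28800 mol → 0.28800 mol Mn, 0.28800 mol O.
FeO: 22.53/71.844 = 0.31360 mol → 0.31360 mol Fe, 0.31360 mol O.
Al2O3: 20.60/101.961 = 0.20204 mol → 0.40408 mol Al, 0.60612 mol O.
SiO2: 36.78/60.083 = 0.61215 mol → 0.61215 mol Si, 1.22430 mol O.
Total oxygen = 2.43202 mol. Normalization factor = 12/2.43202 = 4.93417.
Fe per 12 O = 0.31360 × 4.93417 = 1.547.

1.547 Fe apfu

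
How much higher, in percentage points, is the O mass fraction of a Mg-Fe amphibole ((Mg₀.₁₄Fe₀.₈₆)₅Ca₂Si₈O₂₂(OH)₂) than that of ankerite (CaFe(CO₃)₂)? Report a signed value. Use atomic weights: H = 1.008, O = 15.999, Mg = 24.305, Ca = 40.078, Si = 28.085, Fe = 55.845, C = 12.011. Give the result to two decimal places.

-3.95 percentage points

First mineral: 383.976 g O in 947.975 g formula = 40.50 wt% O.
Second mineral: 95.994 g O in 215.939 g formula = 44.45 wt% O.
40.50% − 44.45% gives a difference of -3.95 percentage points.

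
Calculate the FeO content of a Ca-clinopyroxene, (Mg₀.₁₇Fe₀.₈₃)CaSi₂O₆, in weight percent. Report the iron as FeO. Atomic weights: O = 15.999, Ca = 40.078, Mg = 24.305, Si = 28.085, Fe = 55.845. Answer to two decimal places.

M((Mg₀.₁₇Fe₀.₈₃)CaSi₂O₆) = 242.725 g/mol; M(FeO) = 71.844 g/mol.
Moles FeO per formula unit = 0.83 Fe ÷ 1 = 0.8300.
FeO fraction = (0.8300 × 71.844) / 242.725 = 59.631/242.725 = 0.2457.

24.57 wt%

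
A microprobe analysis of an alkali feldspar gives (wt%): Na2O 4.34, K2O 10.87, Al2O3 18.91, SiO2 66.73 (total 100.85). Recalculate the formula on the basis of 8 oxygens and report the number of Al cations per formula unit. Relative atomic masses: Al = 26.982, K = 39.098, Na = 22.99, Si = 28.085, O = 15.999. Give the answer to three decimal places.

Na2O (M=61.979): mol = 0.07002; Na = 0.14004, O = 0.07002.
K2O (M=94.195): mol = 0.11540; K = 0.23080, O = 0.11540.
Al2O3 (M=101.961): mol = 0.18546; Al = 0.37092, O = 0.55638.
SiO2 (M=60.083): mol = 1.11063; Si = 1.11063, O = 2.22126.
ΣO = 2.96306; factor = 8/ΣO = 2.69991.
Al apfu = 0.37092 × 2.69991 = 1.001.

1.001 Al apfu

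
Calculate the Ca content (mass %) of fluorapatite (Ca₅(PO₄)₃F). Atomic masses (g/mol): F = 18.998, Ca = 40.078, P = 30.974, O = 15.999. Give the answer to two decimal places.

Formula mass = 5*40.078 + 3*30.974 + 12*15.999 + 1*18.998 = 504.298 g/mol, of which 200.390 g is Ca.
So Ca makes up 200.390/504.298 = 0.3974 of the mass, i.e. 39.74%.

39.74 mass %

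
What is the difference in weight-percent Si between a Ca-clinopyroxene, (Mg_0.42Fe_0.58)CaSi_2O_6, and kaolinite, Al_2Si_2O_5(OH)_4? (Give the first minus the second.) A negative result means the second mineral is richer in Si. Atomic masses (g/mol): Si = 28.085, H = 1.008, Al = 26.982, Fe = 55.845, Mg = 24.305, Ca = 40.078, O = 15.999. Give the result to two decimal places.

2.16 percentage points

M((Mg_0.42Fe_0.58)CaSi_2O_6) = 234.840 g/mol, so wt% Si = 56.170/234.840 × 100 = 23.92%.
M(Al_2Si_2O_5(OH)_4) = 258.157 g/mol, so wt% Si = 56.170/258.157 × 100 = 21.76%.
23.92 − 21.76 = 2.16 pp.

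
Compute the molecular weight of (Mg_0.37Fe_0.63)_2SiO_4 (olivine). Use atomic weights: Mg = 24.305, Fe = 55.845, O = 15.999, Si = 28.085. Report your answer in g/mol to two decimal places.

Mg: 0.74 × 24.305 = 17.9857
Fe: 1.26 × 55.845 = 70.3647
Si: 1 × 28.085 = 28.0850
O: 4 × 15.999 = 63.9960
Summing the contributions gives the formula mass.

180.43 g/mol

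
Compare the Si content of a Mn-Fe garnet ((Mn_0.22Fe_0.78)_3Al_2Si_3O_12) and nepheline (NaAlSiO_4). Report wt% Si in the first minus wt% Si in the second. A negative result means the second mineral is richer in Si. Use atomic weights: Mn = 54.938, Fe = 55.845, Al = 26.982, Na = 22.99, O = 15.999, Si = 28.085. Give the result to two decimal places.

First mineral: 84.255 g Si in 497.143 g formula = 16.95 wt% Si.
Second mineral: 28.085 g Si in 142.053 g formula = 19.77 wt% Si.
16.95% − 19.77% gives a difference of -2.82 percentage points.

-2.82 percentage points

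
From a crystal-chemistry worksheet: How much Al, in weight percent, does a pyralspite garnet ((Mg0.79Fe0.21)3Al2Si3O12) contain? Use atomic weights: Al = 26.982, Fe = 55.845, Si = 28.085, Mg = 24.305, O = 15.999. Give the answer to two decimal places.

Formula mass = 2.37·24.305 + 0.63·55.845 + 2·26.982 + 3·28.085 + 12·15.999 = 422.992 g/mol, of which 53.964 g is Al.
So Al makes up 53.964/422.992 = 0.1276 of the mass, i.e. 12.76%.

12.76 weight percent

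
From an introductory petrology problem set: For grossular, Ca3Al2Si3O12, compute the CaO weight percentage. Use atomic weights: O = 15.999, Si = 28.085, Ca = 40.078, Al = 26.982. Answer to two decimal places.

M(Ca3Al2Si3O12) = 450.441 g/mol; M(CaO) = 56.077 g/mol.
Moles CaO per formula unit = 3 Ca ÷ 1 = 3.0000.
CaO fraction = (3.0000 × 56.077) / 450.441 = 168.231/450.441 = 0.3735.

37.35 wt%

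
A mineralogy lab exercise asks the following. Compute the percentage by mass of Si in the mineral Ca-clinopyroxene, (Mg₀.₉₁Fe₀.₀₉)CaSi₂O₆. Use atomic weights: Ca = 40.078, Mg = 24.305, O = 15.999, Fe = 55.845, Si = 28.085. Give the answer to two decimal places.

25.60 wt%

Formula mass = 0.91·24.305 + 0.09·55.845 + 1·40.078 + 2·28.085 + 6·15.999 = 219.386 g/mol, of which 56.170 g is Si.
So Si makes up 56.170/219.386 = 0.2560 of the mass, i.e. 25.60%.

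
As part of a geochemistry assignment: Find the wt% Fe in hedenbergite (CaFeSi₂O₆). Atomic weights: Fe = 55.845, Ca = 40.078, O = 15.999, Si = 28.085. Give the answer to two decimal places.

M(CaFeSi₂O₆) = 248.087 g/mol.
Fe contributes 1 × 55.845 = 55.845 g per mole.
55.845/248.087 = 0.2251 → 22.51%.

22.51 weight percent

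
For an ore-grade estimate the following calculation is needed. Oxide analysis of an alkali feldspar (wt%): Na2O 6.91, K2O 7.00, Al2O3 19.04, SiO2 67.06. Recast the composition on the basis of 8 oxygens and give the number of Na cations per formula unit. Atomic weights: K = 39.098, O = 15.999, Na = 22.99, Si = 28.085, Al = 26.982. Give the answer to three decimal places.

Na2O: 6.91/61.979 = 0.11149 mol → 0.22298 mol Na, 0.11149 mol O.
K2O: 7.00/94.195 = 0.07431 mol → 0.14862 mol K, 0.07431 mol O.
Al2O3: 19.04/101.961 = 0.18674 mol → 0.37348 mol Al, 0.56022 mol O.
SiO2: 67.06/60.083 = 1.11612 mol → 1.11612 mol Si, 2.23224 mol O.
Total oxygen = 2.97826 mol. Normalization factor = 8/2.97826 = 2.68613.
Na per 8 O = 0.22298 × 2.68613 = 0.599.

0.599 Na apfu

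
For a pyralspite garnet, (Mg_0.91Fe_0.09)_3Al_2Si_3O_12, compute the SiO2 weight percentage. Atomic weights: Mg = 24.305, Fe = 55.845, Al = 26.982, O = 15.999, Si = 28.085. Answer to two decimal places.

43.79 wt%

Molar mass of (Mg_0.91Fe_0.09)_3Al_2Si_3O_12 = 2.73*24.305 + 0.27*55.845 + 2*26.982 + 3*28.085 + 12*15.999 = 411.638 g/mol.
Each formula unit contains 3 Si, equivalent to 3/1 = 3.0000 mol SiO2.
M(SiO2) = 1×28.085 + 2×15.999 = 60.083 g/mol.
Mass of SiO2 per formula unit = 3.0000 × 60.083 = 180.249 g.
SiO2 wt% = 180.249 / 411.638 × 100 = 43.79%.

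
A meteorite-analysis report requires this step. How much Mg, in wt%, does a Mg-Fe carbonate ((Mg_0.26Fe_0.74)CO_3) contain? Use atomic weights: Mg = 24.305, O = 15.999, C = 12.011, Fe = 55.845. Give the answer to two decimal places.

5.87 wt%

M((Mg_0.26Fe_0.74)CO_3) = 107.653 g/mol.
Mg contributes 0.26 × 24.305 = 6.319 g per mole.
6.319/107.653 = 0.0587 → 5.87%.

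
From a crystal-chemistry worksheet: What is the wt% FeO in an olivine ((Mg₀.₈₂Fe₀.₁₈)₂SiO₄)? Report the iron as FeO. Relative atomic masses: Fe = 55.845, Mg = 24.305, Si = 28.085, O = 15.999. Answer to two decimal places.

17.01 wt%

Formula mass = 152.045 g/mol.
0.36 Fe → 0.3600 mol FeO per formula unit; M(FeO) = 71.844, so FeO mass = 25.864 g.
25.864/152.045 × 100 = 17.01 wt%.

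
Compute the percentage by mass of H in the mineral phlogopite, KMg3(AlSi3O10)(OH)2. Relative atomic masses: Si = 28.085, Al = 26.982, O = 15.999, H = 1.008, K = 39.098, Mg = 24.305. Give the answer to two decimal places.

Molar mass of KMg3(AlSi3O10)(OH)2: 1·39.098 + 3·24.305 + 1·26.982 + 3·28.085 + 12·15.999 + 2·1.008 = 417.254 g/mol.
Mass of H per formula unit: 2 × 1.008 = 2.016 g.
Weight fraction H = 2.016 / 417.254 = 0.0048.

0.48 weight percent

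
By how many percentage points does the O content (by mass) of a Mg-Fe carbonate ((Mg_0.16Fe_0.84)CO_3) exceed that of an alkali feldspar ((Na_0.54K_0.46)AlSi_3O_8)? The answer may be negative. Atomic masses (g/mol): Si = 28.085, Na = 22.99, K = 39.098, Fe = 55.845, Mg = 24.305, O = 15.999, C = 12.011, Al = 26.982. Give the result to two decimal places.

M((Mg_0.16Fe_0.84)CO_3) = 110.807 g/mol, so wt% O = 47.997/110.807 × 100 = 43.32%.
M((Na_0.54K_0.46)AlSi_3O_8) = 269.629 g/mol, so wt% O = 127.992/269.629 × 100 = 47.47%.
43.32 − 47.47 = -4.15 pp.

-4.15 percentage points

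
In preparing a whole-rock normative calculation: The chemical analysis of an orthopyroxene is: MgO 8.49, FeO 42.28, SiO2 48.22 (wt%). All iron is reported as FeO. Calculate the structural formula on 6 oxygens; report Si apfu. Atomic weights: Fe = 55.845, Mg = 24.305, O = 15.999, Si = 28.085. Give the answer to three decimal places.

MgO (M=40.304): mol = 0.21065; Mg = 0.21065, O = 0.21065.
FeO (M=71.844): mol = 0.58850; Fe = 0.58850, O = 0.58850.
SiO2 (M=60.083): mol = 0.80256; Si = 0.80256, O = 1.60512.
ΣO = 2.40427; factor = 6/ΣO = 2.49556.
Si apfu = 0.80256 × 2.49556 = 2.003.

2.003 Si apfu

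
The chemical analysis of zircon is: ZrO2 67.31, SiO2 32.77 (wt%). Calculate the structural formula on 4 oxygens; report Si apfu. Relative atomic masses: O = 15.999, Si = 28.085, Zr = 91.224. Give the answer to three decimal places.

ZrO2: 67.31/123.222 = 0.54625 mol → 0.54625 mol Zr, 1.09250 mol O.
SiO2: 32.77/60.083 = 0.54541 mol → 0.54541 mol Si, 1.09082 mol O.
Total oxygen = 2.18332 mol. Normalization factor = 4/2.18332 = 1.83207.
Si per 4 O = 0.54541 × 1.83207 = 0.999.

0.999 Si apfu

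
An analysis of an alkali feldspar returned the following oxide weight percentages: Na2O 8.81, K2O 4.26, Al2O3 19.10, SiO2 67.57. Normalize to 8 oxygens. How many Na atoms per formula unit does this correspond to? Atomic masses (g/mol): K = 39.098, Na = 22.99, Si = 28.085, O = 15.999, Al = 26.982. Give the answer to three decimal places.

Na2O (M=61.979): mol = 0.14214; Na = 0.28428, O = 0.14214.
K2O (M=94.195): mol = 0.04523; K = 0.09046, O = 0.04523.
Al2O3 (M=101.961): mol = 0.18733; Al = 0.37466, O = 0.56199.
SiO2 (M=60.083): mol = 1.12461; Si = 1.12461, O = 2.24922.
ΣO = 2.99858; factor = 8/ΣO = 2.66793.
Na apfu = 0.28428 × 2.66793 = 0.758.

0.758 Na apfu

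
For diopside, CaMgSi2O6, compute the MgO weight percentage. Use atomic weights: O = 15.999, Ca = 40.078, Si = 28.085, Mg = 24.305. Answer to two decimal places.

Molar mass of CaMgSi2O6 = 1×40.078 + 1×24.305 + 2×28.085 + 6×15.999 = 216.547 g/mol.
Each formula unit contains 1 Mg, equivalent to 1/1 = 1.0000 mol MgO.
M(MgO) = 1×24.305 + 1×15.999 = 40.304 g/mol.
Mass of MgO per formula unit = 1.0000 × 40.304 = 40.304 g.
MgO wt% = 40.304 / 216.547 × 100 = 18.61%.

18.61 wt%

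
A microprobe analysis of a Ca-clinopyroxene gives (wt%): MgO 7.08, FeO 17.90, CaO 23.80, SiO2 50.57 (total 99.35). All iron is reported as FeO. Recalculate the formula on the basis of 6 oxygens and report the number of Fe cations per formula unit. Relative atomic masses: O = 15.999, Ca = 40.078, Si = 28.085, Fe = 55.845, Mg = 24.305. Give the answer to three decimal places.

MgO (M=40.304): mol = 0.17566; Mg = 0.17566, O = 0.17566.
FeO (M=71.844): mol = 0.24915; Fe = 0.24915, O = 0.24915.
CaO (M=56.077): mol = 0.42442; Ca = 0.42442, O = 0.42442.
SiO2 (M=60.083): mol = 0.84167; Si = 0.84167, O = 1.68334.
ΣO = 2.53257; factor = 6/ΣO = 2.36913.
Fe apfu = 0.24915 × 2.36913 = 0.590.

0.590 Fe apfu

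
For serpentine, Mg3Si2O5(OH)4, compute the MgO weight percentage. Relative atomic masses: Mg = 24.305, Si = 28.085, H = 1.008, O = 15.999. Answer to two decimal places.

43.63 wt%

Molar mass of Mg3Si2O5(OH)4 = 3*24.305 + 2*28.085 + 9*15.999 + 4*1.008 = 277.108 g/mol.
Each formula unit contains 3 Mg, equivalent to 3/1 = 3.0000 mol MgO.
M(MgO) = 1×24.305 + 1×15.999 = 40.304 g/mol.
Mass of MgO per formula unit = 3.0000 × 40.304 = 120.912 g.
MgO wt% = 120.912 / 277.108 × 100 = 43.63%.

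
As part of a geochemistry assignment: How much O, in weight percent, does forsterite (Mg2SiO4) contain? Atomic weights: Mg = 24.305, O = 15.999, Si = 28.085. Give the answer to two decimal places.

Formula mass = 2·24.305 + 1·28.085 + 4·15.999 = 140.691 g/mol, of which 63.996 g is O.
So O makes up 63.996/140.691 = 0.4549 of the mass, i.e. 45.49%.

45.49 weight percent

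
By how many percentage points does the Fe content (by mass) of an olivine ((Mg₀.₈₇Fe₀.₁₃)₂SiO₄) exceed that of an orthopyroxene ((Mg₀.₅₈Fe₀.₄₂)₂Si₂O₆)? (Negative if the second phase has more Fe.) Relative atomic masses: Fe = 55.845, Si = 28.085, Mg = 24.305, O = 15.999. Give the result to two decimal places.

-10.89 percentage points

Fe in (Mg₀.₈₇Fe₀.₁₃)₂SiO₄: molar mass 148.891 g/mol; 0.26×55.845 = 14.520 g → 9.75 wt%.
Fe in (Mg₀.₅₈Fe₀.₄₂)₂Si₂O₆: molar mass 227.268 g/mol; 0.84×55.845 = 46.910 g → 20.64 wt%.
Difference = 9.75 − 20.64 = -10.89 percentage points.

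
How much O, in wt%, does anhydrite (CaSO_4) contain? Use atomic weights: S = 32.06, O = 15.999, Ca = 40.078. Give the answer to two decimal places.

Formula mass = 1·40.078 + 1·32.06 + 4·15.999 = 136.134 g/mol, of which 63.996 g is O.
So O makes up 63.996/136.134 = 0.4701 of the mass, i.e. 47.01%.

47.01 wt%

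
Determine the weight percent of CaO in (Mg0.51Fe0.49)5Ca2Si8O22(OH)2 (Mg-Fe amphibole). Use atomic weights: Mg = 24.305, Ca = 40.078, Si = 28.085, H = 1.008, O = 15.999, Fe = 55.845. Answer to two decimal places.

12.61 wt%

Formula mass = 889.626 g/mol.
2 Ca → 2.0000 mol CaO per formula unit; M(CaO) = 56.077, so CaO mass = 112.154 g.
112.154/889.626 × 100 = 12.61 wt%.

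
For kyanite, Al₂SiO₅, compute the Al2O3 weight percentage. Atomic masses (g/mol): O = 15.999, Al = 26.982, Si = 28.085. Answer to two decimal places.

Molar mass of Al₂SiO₅ = 2·26.982 + 1·28.085 + 5·15.999 = 162.044 g/mol.
Each formula unit contains 2 Al, equivalent to 2/2 = 1.0000 mol Al2O3.
M(Al2O3) = 2×26.982 + 3×15.999 = 101.961 g/mol.
Mass of Al2O3 per formula unit = 1.0000 × 101.961 = 101.961 g.
Al2O3 wt% = 101.961 / 162.044 × 100 = 62.92%.

62.92 wt%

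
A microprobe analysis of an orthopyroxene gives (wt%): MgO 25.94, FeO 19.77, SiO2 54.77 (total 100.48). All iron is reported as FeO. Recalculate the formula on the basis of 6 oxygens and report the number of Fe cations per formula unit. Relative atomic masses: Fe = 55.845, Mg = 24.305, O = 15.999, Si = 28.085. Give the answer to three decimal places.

0.602 Fe apfu

MgO (M=40.304): mol = 0.64361; Mg = 0.64361, O = 0.64361.
FeO (M=71.844): mol = 0.27518; Fe = 0.27518, O = 0.27518.
SiO2 (M=60.083): mol = 0.91157; Si = 0.91157, O = 1.82314.
ΣO = 2.74193; factor = 6/ΣO = 2.18824.
Fe apfu = 0.27518 × 2.18824 = 0.602.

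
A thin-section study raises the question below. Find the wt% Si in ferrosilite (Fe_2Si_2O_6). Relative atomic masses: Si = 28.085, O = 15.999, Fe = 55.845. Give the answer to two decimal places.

21.29 mass %

M(Fe_2Si_2O_6) = 263.854 g/mol.
Si contributes 2 × 28.085 = 56.170 g per mole.
56.170/263.854 = 0.2129 → 21.29%.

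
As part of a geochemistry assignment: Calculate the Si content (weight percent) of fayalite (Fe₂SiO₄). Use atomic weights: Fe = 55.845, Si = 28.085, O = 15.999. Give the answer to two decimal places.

M(Fe₂SiO₄) = 203.771 g/mol.
Si contributes 1 × 28.085 = 28.085 g per mole.
28.085/203.771 = 0.1378 → 13.78%.

13.78 weight percent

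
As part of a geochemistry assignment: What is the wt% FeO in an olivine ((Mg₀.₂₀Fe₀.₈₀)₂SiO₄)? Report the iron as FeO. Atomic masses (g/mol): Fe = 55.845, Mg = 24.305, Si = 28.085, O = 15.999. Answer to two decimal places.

M((Mg₀.₂₀Fe₀.₈₀)₂SiO₄) = 191.155 g/mol; M(FeO) = 71.844 g/mol.
Moles FeO per formula unit = 1.60 Fe ÷ 1 = 1.6000.
FeO fraction = (1.6000 × 71.844) / 191.155 = 114.950/191.155 = 0.6013.

60.13 wt%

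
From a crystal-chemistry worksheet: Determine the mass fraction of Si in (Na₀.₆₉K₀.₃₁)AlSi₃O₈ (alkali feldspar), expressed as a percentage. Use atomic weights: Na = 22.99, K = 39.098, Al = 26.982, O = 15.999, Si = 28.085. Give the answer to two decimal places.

31.53 mass %

Formula mass = 0.69*22.99 + 0.31*39.098 + 1*26.982 + 3*28.085 + 8*15.999 = 267.212 g/mol, of which 84.255 g is Si.
So Si makes up 84.255/267.212 = 0.3153 of the mass, i.e. 31.53%.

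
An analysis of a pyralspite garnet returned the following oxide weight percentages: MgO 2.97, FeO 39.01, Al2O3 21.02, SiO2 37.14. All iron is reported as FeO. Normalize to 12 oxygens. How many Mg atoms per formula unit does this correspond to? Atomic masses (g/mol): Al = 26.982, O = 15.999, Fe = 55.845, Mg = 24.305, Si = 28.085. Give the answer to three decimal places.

MgO (M=40.304): mol = 0.07369; Mg = 0.07369, O = 0.07369.
FeO (M=71.844): mol = 0.54298; Fe = 0.54298, O = 0.54298.
Al2O3 (M=101.961): mol = 0.20616; Al = 0.41232, O = 0.61848.
SiO2 (M=60.083): mol = 0.61814; Si = 0.61814, O = 1.23628.
ΣO = 2.47143; factor = 12/ΣO = 4.85549.
Mg apfu = 0.07369 × 4.85549 = 0.358.

0.358 Mg apfu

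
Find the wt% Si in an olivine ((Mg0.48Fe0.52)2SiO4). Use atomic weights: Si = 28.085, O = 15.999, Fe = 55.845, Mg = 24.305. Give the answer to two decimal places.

Molar mass of (Mg0.48Fe0.52)2SiO4: 0.96*24.305 + 1.04*55.845 + 1*28.085 + 4*15.999 = 173.493 g/mol.
Mass of Si per formula unit: 1 × 28.085 = 28.085 g.
Weight fraction Si = 28.085 / 173.493 = 0.1619.

16.19 mass %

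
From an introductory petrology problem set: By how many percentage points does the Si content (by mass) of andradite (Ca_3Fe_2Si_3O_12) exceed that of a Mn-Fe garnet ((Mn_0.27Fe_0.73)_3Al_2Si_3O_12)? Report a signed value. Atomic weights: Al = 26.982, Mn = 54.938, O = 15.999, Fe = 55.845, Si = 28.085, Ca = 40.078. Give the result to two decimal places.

M(Ca_3Fe_2Si_3O_12) = 508.167 g/mol, so wt% Si = 84.255/508.167 × 100 = 16.58%.
M((Mn_0.27Fe_0.73)_3Al_2Si_3O_12) = 497.007 g/mol, so wt% Si = 84.255/497.007 × 100 = 16.95%.
16.58 − 16.95 = -0.37 pp.

-0.37 percentage points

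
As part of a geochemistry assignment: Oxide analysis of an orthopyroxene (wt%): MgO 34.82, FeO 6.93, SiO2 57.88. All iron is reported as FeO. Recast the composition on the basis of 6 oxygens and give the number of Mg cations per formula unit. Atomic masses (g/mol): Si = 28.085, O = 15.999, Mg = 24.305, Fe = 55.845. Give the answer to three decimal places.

34.82 wt% MgO ÷ 40.304 g/mol = 0.86393 mol, giving 0.86393 Mg and 0.86393 O.
6.93 wt% FeO ÷ 71.844 g/mol = 0.09646 mol, giving 0.09646 Fe and 0.09646 O.
57.88 wt% SiO2 ÷ 60.083 g/mol = 0.96333 mol, giving 0.96333 Si and 1.92666 O.
Oxygen sums to 2.88705; scaling by 6/2.88705 = 2.07825 puts the formula on 6 O.
Mg: 0.86393 × 2.07825 = 1.795 atoms per formula unit.

1.795 Mg apfu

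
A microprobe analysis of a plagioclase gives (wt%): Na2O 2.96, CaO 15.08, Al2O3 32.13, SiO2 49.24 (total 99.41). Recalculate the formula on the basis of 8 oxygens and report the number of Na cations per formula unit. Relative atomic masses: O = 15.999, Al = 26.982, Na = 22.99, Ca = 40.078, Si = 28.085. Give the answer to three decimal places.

0.263 Na apfu

Na2O: 2.96/61.979 = 0.04776 mol → 0.09552 mol Na, 0.04776 mol O.
CaO: 15.08/56.077 = 0.26892 mol → 0.26892 mol Ca, 0.26892 mol O.
Al2O3: 32.13/101.961 = 0.31512 mol → 0.63024 mol Al, 0.94536 mol O.
SiO2: 49.24/60.083 = 0.81953 mol → 0.81953 mol Si, 1.63906 mol O.
Total oxygen = 2.90110 mol. Normalization factor = 8/2.90110 = 2.75757.
Na per 8 O = 0.09552 × 2.75757 = 0.263.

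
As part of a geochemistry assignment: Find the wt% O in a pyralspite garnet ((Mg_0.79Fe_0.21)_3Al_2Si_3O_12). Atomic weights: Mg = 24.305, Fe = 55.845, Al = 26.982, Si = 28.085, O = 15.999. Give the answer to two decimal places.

Molar mass of (Mg_0.79Fe_0.21)_3Al_2Si_3O_12: 2.37×24.305 + 0.63×55.845 + 2×26.982 + 3×28.085 + 12×15.999 = 422.992 g/mol.
Mass of O per formula unit: 12 × 15.999 = 191.988 g.
Weight fraction O = 191.988 / 422.992 = 0.4539.

45.39 wt%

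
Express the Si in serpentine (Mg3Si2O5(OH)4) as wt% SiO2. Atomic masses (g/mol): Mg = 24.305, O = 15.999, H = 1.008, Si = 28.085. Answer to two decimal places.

Molar mass of Mg3Si2O5(OH)4 = 3·24.305 + 2·28.085 + 9·15.999 + 4·1.008 = 277.108 g/mol.
Each formula unit contains 2 Si, equivalent to 2/1 = 2.0000 mol SiO2.
M(SiO2) = 1×28.085 + 2×15.999 = 60.083 g/mol.
Mass of SiO2 per formula unit = 2.0000 × 60.083 = 120.166 g.
SiO2 wt% = 120.166 / 277.108 × 100 = 43.36%.

43.36 wt%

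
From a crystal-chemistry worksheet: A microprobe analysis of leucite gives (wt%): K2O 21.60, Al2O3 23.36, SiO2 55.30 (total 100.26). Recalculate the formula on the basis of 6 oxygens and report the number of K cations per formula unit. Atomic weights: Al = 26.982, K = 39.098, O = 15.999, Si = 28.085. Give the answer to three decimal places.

21.60 wt% K2O ÷ 94.195 g/mol = 0.22931 mol, giving 0.45862 K and 0.22931 O.
23.36 wt% Al2O3 ÷ 101.961 g/mol = 0.22911 mol, giving 0.45822 Al and 0.68733 O.
55.30 wt% SiO2 ÷ 60.083 g/mol = 0.92039 mol, giving 0.92039 Si and 1.84078 O.
Oxygen sums to 2.75742; scaling by 6/2.75742 = 2.17595 puts the formula on 6 O.
K: 0.45862 × 2.17595 = 0.998 atoms per formula unit.

0.998 K apfu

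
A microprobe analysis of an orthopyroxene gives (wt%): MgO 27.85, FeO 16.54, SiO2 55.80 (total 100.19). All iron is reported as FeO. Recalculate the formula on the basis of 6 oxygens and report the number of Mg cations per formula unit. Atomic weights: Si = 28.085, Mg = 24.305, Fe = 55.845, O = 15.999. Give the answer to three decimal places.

27.85 wt% MgO ÷ 40.304 g/mol = 0.69100 mol, giving 0.69100 Mg and 0.69100 O.
16.54 wt% FeO ÷ 71.844 g/mol = 0.23022 mol, giving 0.23022 Fe and 0.23022 O.
55.80 wt% SiO2 ÷ 60.083 g/mol = 0.92872 mol, giving 0.92872 Si and 1.85744 O.
Oxygen sums to 2.77866; scaling by 6/2.77866 = 2.15931 puts the formula on 6 O.
Mg: 0.69100 × 2.15931 = 1.492 atoms per formula unit.

1.492 Mg apfu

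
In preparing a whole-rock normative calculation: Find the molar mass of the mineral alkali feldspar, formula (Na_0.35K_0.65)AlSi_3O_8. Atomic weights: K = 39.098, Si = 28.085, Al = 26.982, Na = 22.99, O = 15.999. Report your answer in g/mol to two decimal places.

272.69 g/mol

The formula mass is the sum 0.35·22.99 + 0.65·39.098 + 1·26.982 + 3·28.085 + 8·15.999.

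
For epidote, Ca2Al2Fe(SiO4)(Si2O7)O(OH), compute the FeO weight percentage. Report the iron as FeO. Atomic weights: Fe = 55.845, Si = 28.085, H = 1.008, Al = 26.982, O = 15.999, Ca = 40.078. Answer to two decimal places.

14.87 wt%

M(Ca2Al2Fe(SiO4)(Si2O7)O(OH)) = 483.215 g/mol; M(FeO) = 71.844 g/mol.
Moles FeO per formula unit = 1 Fe ÷ 1 = 1.0000.
FeO fraction = (1.0000 × 71.844) / 483.215 = 71.844/483.215 = 0.1487.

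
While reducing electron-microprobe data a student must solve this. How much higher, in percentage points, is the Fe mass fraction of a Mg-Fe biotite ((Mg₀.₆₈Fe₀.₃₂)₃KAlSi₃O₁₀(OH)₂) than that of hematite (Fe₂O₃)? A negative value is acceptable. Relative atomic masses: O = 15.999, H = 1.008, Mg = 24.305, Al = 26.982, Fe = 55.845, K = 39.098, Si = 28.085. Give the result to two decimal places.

-57.96 percentage points

First mineral: 53.611 g Fe in 447.532 g formula = 11.98 wt% Fe.
Second mineral: 111.690 g Fe in 159.687 g formula = 69.94 wt% Fe.
11.98% − 69.94% gives a difference of -57.96 percentage points.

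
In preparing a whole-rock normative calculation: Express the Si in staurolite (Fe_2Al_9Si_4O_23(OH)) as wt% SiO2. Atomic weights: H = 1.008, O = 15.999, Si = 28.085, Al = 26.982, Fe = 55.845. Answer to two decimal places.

28.21 wt%

Molar mass of Fe_2Al_9Si_4O_23(OH) = 2×55.845 + 9×26.982 + 4×28.085 + 24×15.999 + 1×1.008 = 851.852 g/mol.
Each formula unit contains 4 Si, equivalent to 4/1 = 4.0000 mol SiO2.
M(SiO2) = 1×28.085 + 2×15.999 = 60.083 g/mol.
Mass of SiO2 per formula unit = 4.0000 × 60.083 = 240.332 g.
SiO2 wt% = 240.332 / 851.852 × 100 = 28.21%.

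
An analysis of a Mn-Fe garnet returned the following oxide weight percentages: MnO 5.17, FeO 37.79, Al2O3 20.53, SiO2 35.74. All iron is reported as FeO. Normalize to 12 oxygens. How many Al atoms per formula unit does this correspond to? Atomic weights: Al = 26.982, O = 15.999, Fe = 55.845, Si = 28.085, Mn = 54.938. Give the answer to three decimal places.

MnO (M=70.937): mol = 0.07288; Mn = 0.07288, O = 0.07288.
FeO (M=71.844): mol = 0.52600; Fe = 0.52600, O = 0.52600.
Al2O3 (M=101.961): mol = 0.20135; Al = 0.40270, O = 0.60405.
SiO2 (M=60.083): mol = 0.59484; Si = 0.59484, O = 1.18968.
ΣO = 2.39261; factor = 12/ΣO = 5.01544.
Al apfu = 0.40270 × 5.01544 = 2.020.

2.020 Al apfu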